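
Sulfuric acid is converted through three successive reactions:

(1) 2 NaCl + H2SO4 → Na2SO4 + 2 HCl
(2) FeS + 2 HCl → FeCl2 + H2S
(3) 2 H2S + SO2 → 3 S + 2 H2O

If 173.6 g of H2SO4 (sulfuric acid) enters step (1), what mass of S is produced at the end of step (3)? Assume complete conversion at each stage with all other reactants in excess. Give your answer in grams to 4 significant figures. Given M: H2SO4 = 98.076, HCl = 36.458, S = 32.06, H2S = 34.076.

n(H2SO4) = 173.6 / 98.076 = 1.7701 mol.
Reaction (1): H2SO4→HCl ratio 1:2 ⇒ n(HCl) = 3.5401 mol.
Reaction (2): HCl→H2S ratio 2:1 ⇒ n(H2S) = 1.7701 mol.
Reaction (3): H2S→S ratio 2:3 ⇒ n(S) = 2.6551 mol.
Mass of S = 2.6551 × 32.06 = 85.122 g.

85.12 g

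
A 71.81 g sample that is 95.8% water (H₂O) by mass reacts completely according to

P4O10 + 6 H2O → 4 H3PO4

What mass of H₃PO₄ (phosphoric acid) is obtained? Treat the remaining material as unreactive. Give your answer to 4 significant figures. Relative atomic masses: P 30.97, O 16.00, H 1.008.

249.5 g

Mass of pure H2O = 71.81 g × 0.958 = 68.794 g.
M(H2O) = 2(1.008) + 16.00 = 18.016 g/mol.
M(H3PO4) = 3(1.008) + 30.97 + 4(16.00) = 97.994 g/mol.
n(H2O) = 68.794 g / 18.016 g/mol = 3.8185 mol.
From the equation the H2O:H3PO4 mole ratio is 6:4, so n(H3PO4) = 3.8185 × 4/6 = 2.5457 mol.
Mass of H3PO4 = 2.5457 mol × 97.994 g/mol = 249.46 g.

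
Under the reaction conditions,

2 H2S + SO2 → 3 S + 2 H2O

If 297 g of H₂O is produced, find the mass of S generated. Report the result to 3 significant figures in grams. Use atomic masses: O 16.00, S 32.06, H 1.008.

M(H2O) = 2(1.008) + 16.00 = 18.016 g/mol.
M(S) = 32.06 g/mol.
n(H2O) = 297.0 g / 18.016 g/mol = 16.49 mol.
From the equation the H2O:S mole ratio is 2:3, so n(S) = 16.49 × 3/2 = 24.73 mol.
Mass of S = 24.73 mol × 32.06 g/mol = 792.8 g.

793 g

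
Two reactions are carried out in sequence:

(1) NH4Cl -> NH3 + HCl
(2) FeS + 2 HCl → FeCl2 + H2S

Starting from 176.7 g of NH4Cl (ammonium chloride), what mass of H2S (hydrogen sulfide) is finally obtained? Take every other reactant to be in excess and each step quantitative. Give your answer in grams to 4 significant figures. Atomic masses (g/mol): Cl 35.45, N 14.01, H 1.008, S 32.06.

M(NH4Cl) = 14.01 + 4(1.008) + 35.45 = 53.492 g/mol.
M(H2S) = 2(1.008) + 32.06 = 34.076 g/mol.
n(NH4Cl) = 176.70 / 53.492 = 3.3033 mol.
Step 1 gives a 1:1 ratio of NH4Cl to HCl, so n(HCl) = 3.3033 mol.
In step 2 the HCl:H2S ratio is 2:1, so n(H2S) = 1.6516 mol.
Mass of H2S = 1.6516 × 34.076 = 56.282 g.

56.28 g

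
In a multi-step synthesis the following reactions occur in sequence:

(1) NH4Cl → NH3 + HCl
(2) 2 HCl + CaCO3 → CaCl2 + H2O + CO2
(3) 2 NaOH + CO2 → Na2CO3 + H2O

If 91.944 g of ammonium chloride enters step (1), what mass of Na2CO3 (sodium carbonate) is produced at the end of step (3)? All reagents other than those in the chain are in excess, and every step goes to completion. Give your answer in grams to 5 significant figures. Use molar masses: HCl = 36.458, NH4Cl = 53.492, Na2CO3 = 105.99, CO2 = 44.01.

n(NH4Cl) = 91.944 / 53.492 = 1.71884 mol.
Reaction (1): NH4Cl→HCl ratio 1:1 ⇒ n(HCl) = 1.71884 mol.
Reaction (2): HCl→CO2 ratio 2:1 ⇒ n(CO2) = 0.859418 mol.
Reaction (3): CO2→Na2CO3 ratio 1:1 ⇒ n(Na2CO3) = 0.859418 mol.
Mass of Na2CO3 = 0.859418 × 105.99 = 91.0897 g.

91.090 g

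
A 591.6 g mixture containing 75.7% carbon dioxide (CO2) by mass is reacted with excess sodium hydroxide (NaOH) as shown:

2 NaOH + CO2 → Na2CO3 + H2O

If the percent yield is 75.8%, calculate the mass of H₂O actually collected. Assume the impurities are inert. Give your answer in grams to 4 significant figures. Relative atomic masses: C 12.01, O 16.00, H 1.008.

Pure CO2 available = 591.6 g × 0.757 = 447.84 g.
M(CO2) = 12.01 + 2(16.00) = 44.01 g/mol.
M(H2O) = 2(1.008) + 16.00 = 18.016 g/mol.
n(CO2) = 447.84 g / 44.01 g/mol = 10.176 mol.
From the equation the CO2:H2O mole ratio is 1:1, so n(H2O) = 10.176 × 1/1 = 10.176 mol.
Mass of H2O = 10.176 mol × 18.016 g/mol = 183.33 g.
Actual mass collected = 183.33 g × 0.758 = 138.96 g.

139.0 g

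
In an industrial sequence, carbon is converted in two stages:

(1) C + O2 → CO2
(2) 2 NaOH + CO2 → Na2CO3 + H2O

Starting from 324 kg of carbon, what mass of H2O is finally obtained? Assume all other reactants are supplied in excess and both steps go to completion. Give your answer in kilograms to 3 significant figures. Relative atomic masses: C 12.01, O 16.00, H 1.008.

M(C) = 12.01 g/mol.
M(H2O) = 2(1.008) + 16.00 = 18.016 g/mol.
324 kg = 324000 g.
n(C) = 324000 / 12.01 = 26980 mol.
Step 1 gives a 1:1 ratio of C to CO2, so n(CO2) = 26980 mol.
In step 2 the CO2:H2O ratio is 1:1, so n(H2O) = 26980 mol.
Mass of H2O = 26980 × 18.016 = 486000 g = 486 kg.

486 kg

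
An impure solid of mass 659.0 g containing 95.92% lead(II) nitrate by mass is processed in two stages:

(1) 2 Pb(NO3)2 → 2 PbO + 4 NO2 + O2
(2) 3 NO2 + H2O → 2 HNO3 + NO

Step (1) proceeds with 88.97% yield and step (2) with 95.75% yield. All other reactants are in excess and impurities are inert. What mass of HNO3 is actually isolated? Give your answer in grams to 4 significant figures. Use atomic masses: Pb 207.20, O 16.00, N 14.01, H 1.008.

Pure Pb(NO3)2 = 659.0 × 0.9592 = 632.11 g.
M(Pb(NO3)2) = 207.20 + 2(14.01) + 6(16.00) = 331.22 g/mol.
M(HNO3) = 1.008 + 14.01 + 3(16.00) = 63.018 g/mol.
n(Pb(NO3)2) = 632.11 / 331.22 = 1.9084 mol.
Step 1 (Pb(NO3)2:NO2 = 2:4): theoretical n(NO2) = 3.8169 mol; at 88.97% yield, n(NO2) = 3.3959 mol.
Step 2 (NO2:HNO3 = 3:2): theoretical n(HNO3) = 2.2639 mol, so theoretical mass = 2.2639 × 63.018 = 142.67 g.
At 95.75% yield, actual mass of HNO3 = 142.67 × 0.9575 = 136.60 g.

136.6 g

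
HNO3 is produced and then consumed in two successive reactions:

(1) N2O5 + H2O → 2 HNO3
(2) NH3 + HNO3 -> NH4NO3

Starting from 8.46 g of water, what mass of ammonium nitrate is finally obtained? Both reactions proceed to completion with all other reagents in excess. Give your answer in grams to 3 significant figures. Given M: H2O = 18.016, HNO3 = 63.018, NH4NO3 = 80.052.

n(H2O) = 8.460 / 18.016 = 0.4696 mol.
Step 1 gives a 1:2 ratio of H2O to HNO3, so n(HNO3) = 0.9392 mol.
In step 2 the HNO3:NH4NO3 ratio is 1:1, so n(NH4NO3) = 0.9392 mol.
Mass of NH4NO3 = 0.9392 × 80.052 = 75.18 g.

75.2 g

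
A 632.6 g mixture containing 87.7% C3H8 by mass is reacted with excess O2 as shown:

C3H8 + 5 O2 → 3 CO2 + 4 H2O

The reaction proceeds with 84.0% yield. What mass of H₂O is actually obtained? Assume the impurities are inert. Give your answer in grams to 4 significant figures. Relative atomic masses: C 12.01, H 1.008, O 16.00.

761.6 g

Pure C3H8 available = 632.6 g × 0.877 = 554.79 g.
M(C3H8) = 3(12.01) + 8(1.008) = 44.094 g/mol.
M(H2O) = 2(1.008) + 16.00 = 18.016 g/mol.
n(C3H8) = 554.79 g / 44.094 g/mol = 12.582 mol.
From the equation the C3H8:H2O mole ratio is 1:4, so n(H2O) = 12.582 × 4/1 = 50.328 mol.
Mass of H2O = 50.328 mol × 18.016 g/mol = 906.71 g.
Actual mass collected = 906.71 g × 0.840 = 761.64 g.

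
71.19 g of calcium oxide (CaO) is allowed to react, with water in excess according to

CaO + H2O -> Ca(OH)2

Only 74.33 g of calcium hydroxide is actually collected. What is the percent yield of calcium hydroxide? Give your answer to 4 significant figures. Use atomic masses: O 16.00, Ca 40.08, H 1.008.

79.02 %

M(CaO) = 40.08 + 16.00 = 56.08 g/mol.
M(Ca(OH)2) = 40.08 + 2(16.00) + 2(1.008) = 74.096 g/mol.
n(CaO) = 71.190 g / 56.08 g/mol = 1.2694 mol.
From the equation the CaO:Ca(OH)2 mole ratio is 1:1, so n(Ca(OH)2) = 1.2694 × 1/1 = 1.2694 mol.
Mass of Ca(OH)2 = 1.2694 mol × 74.096 g/mol = 94.060 g.
This is the theoretical yield. Percent yield = 74.33 g / 94.060 g × 100% = 79.024%.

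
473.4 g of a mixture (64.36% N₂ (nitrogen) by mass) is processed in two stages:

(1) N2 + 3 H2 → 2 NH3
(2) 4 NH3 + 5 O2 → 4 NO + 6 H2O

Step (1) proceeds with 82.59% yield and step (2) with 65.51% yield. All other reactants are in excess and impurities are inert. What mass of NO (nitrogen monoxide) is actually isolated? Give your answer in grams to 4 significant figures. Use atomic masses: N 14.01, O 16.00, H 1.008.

Pure N2 = 473.4 × 0.6436 = 304.68 g.
M(N2) = 2(14.01) = 28.02 g/mol.
M(NO) = 14.01 + 16.00 = 30.01 g/mol.
n(N2) = 304.68 / 28.02 = 10.874 mol.
Step 1 (N2:NH3 = 1:2): theoretical n(NH3) = 21.747 mol; at 82.59% yield, n(NH3) = 17.961 mol.
Step 2 (NH3:NO = 4:4): theoretical n(NO) = 17.961 mol, so theoretical mass = 17.961 × 30.01 = 539.01 g.
At 65.51% yield, actual mass of NO = 539.01 × 0.6551 = 353.11 g.

353.1 g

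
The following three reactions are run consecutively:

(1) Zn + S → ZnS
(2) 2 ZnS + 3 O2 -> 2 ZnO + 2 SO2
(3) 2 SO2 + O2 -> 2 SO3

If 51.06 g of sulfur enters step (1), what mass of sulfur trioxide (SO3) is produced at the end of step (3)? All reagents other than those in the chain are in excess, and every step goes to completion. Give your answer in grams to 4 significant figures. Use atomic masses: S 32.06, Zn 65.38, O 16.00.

M(S) = 32.06 g/mol.
M(SO3) = 32.06 + 3(16.00) = 80.06 g/mol.
n(S) = 51.06 / 32.06 = 1.5926 mol.
Reaction (1): S→ZnS ratio 1:1 ⇒ n(ZnS) = 1.5926 mol.
Reaction (2): ZnS→SO2 ratio 2:2 ⇒ n(SO2) = 1.5926 mol.
Reaction (3): SO2→SO3 ratio 2:2 ⇒ n(SO3) = 1.5926 mol.
Mass of SO3 = 1.5926 × 80.06 = 127.51 g.

127.5 g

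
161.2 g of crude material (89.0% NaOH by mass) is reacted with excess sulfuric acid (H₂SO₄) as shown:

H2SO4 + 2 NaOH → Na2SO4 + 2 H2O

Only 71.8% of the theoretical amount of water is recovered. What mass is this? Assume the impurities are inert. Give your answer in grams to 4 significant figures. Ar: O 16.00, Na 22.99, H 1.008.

46.40 g

Pure NaOH available = 161.2 g × 0.890 = 143.47 g.
M(NaOH) = 22.99 + 16.00 + 1.008 = 39.998 g/mol.
M(H2O) = 2(1.008) + 16.00 = 18.016 g/mol.
n(NaOH) = 143.47 g / 39.998 g/mol = 3.5869 mol.
From the equation the NaOH:H2O mole ratio is 2:2, so n(H2O) = 3.5869 × 2/2 = 3.5869 mol.
Mass of H2O = 3.5869 mol × 18.016 g/mol = 64.621 g.
Actual mass collected = 64.621 g × 0.718 = 46.398 g.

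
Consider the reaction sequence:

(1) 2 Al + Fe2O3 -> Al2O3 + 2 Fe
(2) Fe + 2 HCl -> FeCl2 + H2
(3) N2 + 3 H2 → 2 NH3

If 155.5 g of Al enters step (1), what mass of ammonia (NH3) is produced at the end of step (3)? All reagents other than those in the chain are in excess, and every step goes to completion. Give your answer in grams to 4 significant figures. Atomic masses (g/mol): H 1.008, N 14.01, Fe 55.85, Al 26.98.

65.45 g

M(Al) = 26.98 g/mol.
M(NH3) = 14.01 + 3(1.008) = 17.034 g/mol.
n(Al) = 155.5 / 26.98 = 5.7635 mol.
Reaction (1): Al→Fe ratio 2:2 ⇒ n(Fe) = 5.7635 mol.
Reaction (2): Fe→H2 ratio 1:1 ⇒ n(H2) = 5.7635 mol.
Reaction (3): H2→NH3 ratio 3:2 ⇒ n(NH3) = 3.8424 mol.
Mass of NH3 = 3.8424 × 17.034 = 65.451 g.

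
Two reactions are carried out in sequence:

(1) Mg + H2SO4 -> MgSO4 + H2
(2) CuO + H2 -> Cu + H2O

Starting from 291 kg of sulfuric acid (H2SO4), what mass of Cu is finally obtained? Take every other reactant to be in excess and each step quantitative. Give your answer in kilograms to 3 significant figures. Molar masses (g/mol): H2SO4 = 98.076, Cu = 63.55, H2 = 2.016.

291 kg = 291000 g.
n(H2SO4) = 291000 / 98.076 = 2967 mol.
Step 1 gives a 1:1 ratio of H2SO4 to H2, so n(H2) = 2967 mol.
In step 2 the H2:Cu ratio is 1:1, so n(Cu) = 2967 mol.
Mass of Cu = 2967 × 63.55 = 188600 g = 189 kg.

189 kg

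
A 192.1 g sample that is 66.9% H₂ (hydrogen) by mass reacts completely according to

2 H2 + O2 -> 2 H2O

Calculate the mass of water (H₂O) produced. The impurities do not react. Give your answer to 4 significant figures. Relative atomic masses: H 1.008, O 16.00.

Mass of pure H2 = 192.1 g × 0.669 = 128.51 g.
M(H2) = 2(1.008) = 2.016 g/mol.
M(H2O) = 2(1.008) + 16.00 = 18.016 g/mol.
n(H2) = 128.51 g / 2.016 g/mol = 63.747 mol.
From the equation the H2:H2O mole ratio is 2:2, so n(H2O) = 63.747 × 2/2 = 63.747 mol.
Mass of H2O = 63.747 mol × 18.016 g/mol = 1148.5 g.

1148 g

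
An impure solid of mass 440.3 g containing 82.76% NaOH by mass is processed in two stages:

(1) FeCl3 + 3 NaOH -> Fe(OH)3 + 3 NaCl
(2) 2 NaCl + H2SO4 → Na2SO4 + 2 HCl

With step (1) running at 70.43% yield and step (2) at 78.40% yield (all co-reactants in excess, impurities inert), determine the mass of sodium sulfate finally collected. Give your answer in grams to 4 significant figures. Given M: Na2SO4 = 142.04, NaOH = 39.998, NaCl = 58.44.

Pure NaOH = 440.3 × 0.8276 = 364.39 g.
n(NaOH) = 364.39 / 39.998 = 9.1103 mol.
Step 1 (NaOH:NaCl = 3:3): theoretical n(NaCl) = 9.1103 mol; at 70.43% yield, n(NaCl) = 6.4164 mol.
Step 2 (NaCl:Na2SO4 = 2:1): theoretical n(Na2SO4) = 3.2082 mol, so theoretical mass = 3.2082 × 142.04 = 455.69 g.
At 78.40% yield, actual mass of Na2SO4 = 455.69 × 0.7840 = 357.26 g.

357.3 g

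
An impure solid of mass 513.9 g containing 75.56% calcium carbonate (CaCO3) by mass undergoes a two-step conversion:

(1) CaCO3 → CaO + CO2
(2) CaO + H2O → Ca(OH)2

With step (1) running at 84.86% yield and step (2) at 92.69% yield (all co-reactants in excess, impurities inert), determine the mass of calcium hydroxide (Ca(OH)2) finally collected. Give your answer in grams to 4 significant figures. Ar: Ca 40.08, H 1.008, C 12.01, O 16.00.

226.1 g

Pure CaCO3 = 513.9 × 0.7556 = 388.30 g.
M(CaCO3) = 40.08 + 12.01 + 3(16.00) = 100.09 g/mol.
M(Ca(OH)2) = 40.08 + 2(16.00) + 2(1.008) = 74.096 g/mol.
n(CaCO3) = 388.30 / 100.09 = 3.8795 mol.
Step 1 (CaCO3:CaO = 1:1): theoretical n(CaO) = 3.8795 mol; at 84.86% yield, n(CaO) = 3.2922 mol.
Step 2 (CaO:Ca(OH)2 = 1:1): theoretical n(Ca(OH)2) = 3.2922 mol, so theoretical mass = 3.2922 × 74.096 = 243.94 g.
At 92.69% yield, actual mass of Ca(OH)2 = 243.94 × 0.9269 = 226.11 g.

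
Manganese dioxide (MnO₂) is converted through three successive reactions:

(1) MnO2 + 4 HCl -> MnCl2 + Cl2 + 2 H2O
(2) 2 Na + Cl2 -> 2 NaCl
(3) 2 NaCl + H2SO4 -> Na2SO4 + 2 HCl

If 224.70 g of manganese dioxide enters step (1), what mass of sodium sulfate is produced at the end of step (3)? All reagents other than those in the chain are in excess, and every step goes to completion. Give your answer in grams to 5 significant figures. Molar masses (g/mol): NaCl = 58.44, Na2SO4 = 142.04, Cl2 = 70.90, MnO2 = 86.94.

n(MnO2) = 224.70 / 86.94 = 2.58454 mol.
Reaction (1): MnO2→Cl2 ratio 1:1 ⇒ n(Cl2) = 2.58454 mol.
Reaction (2): Cl2→NaCl ratio 1:2 ⇒ n(NaCl) = 5.16908 mol.
Reaction (3): NaCl→Na2SO4 ratio 2:1 ⇒ n(Na2SO4) = 2.58454 mol.
Mass of Na2SO4 = 2.58454 × 142.04 = 367.108 g.

367.11 g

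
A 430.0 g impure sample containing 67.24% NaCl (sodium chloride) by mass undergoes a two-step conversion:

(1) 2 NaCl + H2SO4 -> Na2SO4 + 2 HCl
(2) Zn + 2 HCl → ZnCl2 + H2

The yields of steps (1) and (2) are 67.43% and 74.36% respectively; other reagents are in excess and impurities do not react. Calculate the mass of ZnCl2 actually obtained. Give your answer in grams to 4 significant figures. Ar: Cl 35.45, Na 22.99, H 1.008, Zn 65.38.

Pure NaCl = 430.0 × 0.6724 = 289.13 g.
M(NaCl) = 22.99 + 35.45 = 58.44 g/mol.
M(ZnCl2) = 65.38 + 2(35.45) = 136.28 g/mol.
n(NaCl) = 289.13 / 58.44 = 4.9475 mol.
Step 1 (NaCl:HCl = 2:2): theoretical n(HCl) = 4.9475 mol; at 67.43% yield, n(HCl) = 3.3361 mol.
Step 2 (HCl:ZnCl2 = 2:1): theoretical n(ZnCl2) = 1.6681 mol, so theoretical mass = 1.6681 × 136.28 = 227.32 g.
At 74.36% yield, actual mass of ZnCl2 = 227.32 × 0.7436 = 169.04 g.

169.0 g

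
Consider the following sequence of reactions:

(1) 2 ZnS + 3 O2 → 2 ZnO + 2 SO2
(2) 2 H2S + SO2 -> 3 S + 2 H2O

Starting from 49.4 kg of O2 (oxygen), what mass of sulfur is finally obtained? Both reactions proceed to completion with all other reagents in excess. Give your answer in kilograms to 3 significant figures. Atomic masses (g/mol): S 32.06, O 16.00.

99.0 kg

M(O2) = 2(16.00) = 32.00 g/mol.
M(S) = 32.06 g/mol.
49.4 kg = 49400 g.
n(O2) = 49400 / 32.00 = 1544 mol.
Step 1 gives a 3:2 ratio of O2 to SO2, so n(SO2) = 1029 mol.
In step 2 the SO2:S ratio is 1:3, so n(S) = 3088 mol.
Mass of S = 3088 × 32.06 = 98990 g = 99.0 kg.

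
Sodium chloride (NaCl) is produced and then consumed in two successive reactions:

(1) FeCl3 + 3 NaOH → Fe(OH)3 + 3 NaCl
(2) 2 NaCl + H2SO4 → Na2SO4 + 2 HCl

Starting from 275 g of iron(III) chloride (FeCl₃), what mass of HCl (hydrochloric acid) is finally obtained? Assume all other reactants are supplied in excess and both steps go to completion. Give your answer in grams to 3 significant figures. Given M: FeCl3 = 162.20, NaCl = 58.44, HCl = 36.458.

n(FeCl3) = 275.0 / 162.20 = 1.695 mol.
Step 1 gives a 1:3 ratio of FeCl3 to NaCl, so n(NaCl) = 5.086 mol.
In step 2 the NaCl:HCl ratio is 2:2, so n(HCl) = 5.086 mol.
Mass of HCl = 5.086 × 36.458 = 185.4 g.

185 g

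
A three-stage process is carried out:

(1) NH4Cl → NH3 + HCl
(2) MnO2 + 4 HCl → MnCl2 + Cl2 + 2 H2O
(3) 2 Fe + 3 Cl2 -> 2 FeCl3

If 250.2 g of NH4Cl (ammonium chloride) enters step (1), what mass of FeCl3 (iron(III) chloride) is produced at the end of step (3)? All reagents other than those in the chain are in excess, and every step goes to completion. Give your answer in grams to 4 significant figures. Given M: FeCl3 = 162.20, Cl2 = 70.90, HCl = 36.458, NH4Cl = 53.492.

n(NH4Cl) = 250.2 / 53.492 = 4.6773 mol.
Reaction (1): NH4Cl→HCl ratio 1:1 ⇒ n(HCl) = 4.6773 mol.
Reaction (2): HCl→Cl2 ratio 4:1 ⇒ n(Cl2) = 1.1693 mol.
Reaction (3): Cl2→FeCl3 ratio 3:2 ⇒ n(FeCl3) = 0.77956 mol.
Mass of FeCl3 = 0.77956 × 162.20 = 126.44 g.

126.4 g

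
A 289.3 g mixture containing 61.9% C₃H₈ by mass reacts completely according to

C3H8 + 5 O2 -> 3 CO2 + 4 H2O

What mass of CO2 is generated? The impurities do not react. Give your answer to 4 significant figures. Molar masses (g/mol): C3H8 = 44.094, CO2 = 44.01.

Mass of pure C3H8 = 289.3 g × 0.619 = 179.08 g.
n(C3H8) = 179.08 g / 44.094 g/mol = 4.0612 mol.
From the equation the C3H8:CO2 mole ratio is 1:3, so n(CO2) = 4.0612 × 3/1 = 12.184 mol.
Mass of CO2 = 12.184 mol × 44.01 g/mol = 536.21 g.

536.2 g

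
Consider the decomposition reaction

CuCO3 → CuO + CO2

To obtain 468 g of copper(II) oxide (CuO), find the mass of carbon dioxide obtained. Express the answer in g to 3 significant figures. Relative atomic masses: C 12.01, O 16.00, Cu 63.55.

259 g

M(CuO) = 63.55 + 16.00 = 79.55 g/mol.
M(CO2) = 12.01 + 2(16.00) = 44.01 g/mol.
n(CuO) = 468.0 g / 79.55 g/mol = 5.883 mol.
From the equation the CuO:CO2 mole ratio is 1:1, so n(CO2) = 5.883 × 1/1 = 5.883 mol.
Mass of CO2 = 5.883 mol × 44.01 g/mol = 258.9 g.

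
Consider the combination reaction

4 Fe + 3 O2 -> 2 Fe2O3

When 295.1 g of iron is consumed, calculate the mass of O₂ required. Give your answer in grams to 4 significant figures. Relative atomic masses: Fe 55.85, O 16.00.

126.8 g

M(Fe) = 55.85 g/mol.
M(O2) = 2(16.00) = 32.00 g/mol.
n(Fe) = 295.10 g / 55.85 g/mol = 5.2838 mol.
From the equation the Fe:O2 mole ratio is 4:3, so n(O2) = 5.2838 × 3/4 = 3.9628 mol.
Mass of O2 = 3.9628 mol × 32.00 g/mol = 126.81 g.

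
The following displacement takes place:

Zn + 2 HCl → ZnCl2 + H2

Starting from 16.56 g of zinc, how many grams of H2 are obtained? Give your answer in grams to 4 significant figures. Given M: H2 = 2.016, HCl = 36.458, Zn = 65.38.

n(Zn) = 16.560 g / 65.38 g/mol = 0.25329 mol.
From the equation the Zn:H2 mole ratio is 1:1, so n(H2) = 0.25329 × 1/1 = 0.25329 mol.
Mass of H2 = 0.25329 mol × 2.016 g/mol = 0.51063 g.

0.5106 g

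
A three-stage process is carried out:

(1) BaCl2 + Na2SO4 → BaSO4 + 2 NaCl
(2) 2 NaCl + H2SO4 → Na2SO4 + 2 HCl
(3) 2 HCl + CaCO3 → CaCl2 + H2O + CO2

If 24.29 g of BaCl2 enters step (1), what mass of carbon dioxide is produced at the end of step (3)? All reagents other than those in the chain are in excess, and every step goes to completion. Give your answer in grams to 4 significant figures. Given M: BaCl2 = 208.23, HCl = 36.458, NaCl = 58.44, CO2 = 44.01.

5.134 g

n(BaCl2) = 24.29 / 208.23 = 0.11665 mol.
Reaction (1): BaCl2→NaCl ratio 1:2 ⇒ n(NaCl) = 0.23330 mol.
Reaction (2): NaCl→HCl ratio 2:2 ⇒ n(HCl) = 0.23330 mol.
Reaction (3): HCl→CO2 ratio 2:1 ⇒ n(CO2) = 0.11665 mol.
Mass of CO2 = 0.11665 × 44.01 = 5.1338 g.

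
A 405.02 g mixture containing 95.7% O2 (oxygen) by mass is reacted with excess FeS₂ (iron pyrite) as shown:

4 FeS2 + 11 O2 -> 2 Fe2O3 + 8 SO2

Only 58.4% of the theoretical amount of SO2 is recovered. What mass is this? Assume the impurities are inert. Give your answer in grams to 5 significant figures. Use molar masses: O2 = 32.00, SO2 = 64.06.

329.56 g

Pure O2 available = 405.02 g × 0.957 = 387.604 g.
n(O2) = 387.604 g / 32.00 g/mol = 12.1126 mol.
From the equation the O2:SO2 mole ratio is 11:8, so n(SO2) = 12.1126 × 8/11 = 8.80918 mol.
Mass of SO2 = 8.80918 mol × 64.06 g/mol = 564.316 g.
Actual mass collected = 564.316 g × 0.584 = 329.561 g.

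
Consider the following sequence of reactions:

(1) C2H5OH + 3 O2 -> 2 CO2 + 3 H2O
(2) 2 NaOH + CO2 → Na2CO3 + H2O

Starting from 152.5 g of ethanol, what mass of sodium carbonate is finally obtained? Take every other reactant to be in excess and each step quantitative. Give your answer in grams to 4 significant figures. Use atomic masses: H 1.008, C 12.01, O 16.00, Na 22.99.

701.7 g

M(C2H5OH) = 2(12.01) + 6(1.008) + 16.00 = 46.068 g/mol.
M(Na2CO3) = 2(22.99) + 12.01 + 3(16.00) = 105.99 g/mol.
n(C2H5OH) = 152.50 / 46.068 = 3.3103 mol.
Step 1 gives a 1:2 ratio of C2H5OH to CO2, so n(CO2) = 6.6206 mol.
In step 2 the CO2:Na2CO3 ratio is 1:1, so n(Na2CO3) = 6.6206 mol.
Mass of Na2CO3 = 6.6206 × 105.99 = 701.72 g.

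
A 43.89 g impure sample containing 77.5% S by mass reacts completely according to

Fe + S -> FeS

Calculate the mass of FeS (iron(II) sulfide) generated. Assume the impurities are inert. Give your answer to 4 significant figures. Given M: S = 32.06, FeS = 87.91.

93.27 g

Mass of pure S = 43.89 g × 0.775 = 34.015 g.
n(S) = 34.015 g / 32.06 g/mol = 1.0610 mol.
From the equation the S:FeS mole ratio is 1:1, so n(FeS) = 1.0610 × 1/1 = 1.0610 mol.
Mass of FeS = 1.0610 mol × 87.91 g/mol = 93.270 g.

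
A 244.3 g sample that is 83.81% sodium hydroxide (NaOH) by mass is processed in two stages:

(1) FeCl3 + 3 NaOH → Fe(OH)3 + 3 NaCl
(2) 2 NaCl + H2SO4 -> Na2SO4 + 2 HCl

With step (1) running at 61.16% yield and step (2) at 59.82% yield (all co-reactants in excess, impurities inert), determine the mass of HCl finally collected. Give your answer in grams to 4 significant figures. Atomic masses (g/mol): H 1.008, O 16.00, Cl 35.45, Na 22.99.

68.28 g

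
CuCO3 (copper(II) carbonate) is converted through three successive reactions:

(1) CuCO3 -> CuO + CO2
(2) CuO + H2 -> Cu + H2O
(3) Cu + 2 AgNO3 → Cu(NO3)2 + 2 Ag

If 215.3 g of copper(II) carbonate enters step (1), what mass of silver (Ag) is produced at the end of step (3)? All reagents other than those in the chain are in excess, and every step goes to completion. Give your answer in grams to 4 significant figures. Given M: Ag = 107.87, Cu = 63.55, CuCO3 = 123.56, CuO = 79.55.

375.9 g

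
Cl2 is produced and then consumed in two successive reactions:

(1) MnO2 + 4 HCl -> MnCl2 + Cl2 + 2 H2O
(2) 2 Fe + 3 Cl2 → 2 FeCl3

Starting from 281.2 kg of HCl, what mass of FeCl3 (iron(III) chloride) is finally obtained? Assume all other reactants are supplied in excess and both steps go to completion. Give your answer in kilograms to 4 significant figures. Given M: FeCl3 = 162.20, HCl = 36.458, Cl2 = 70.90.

208.5 kg

281.2 kg = 281200 g.
n(HCl) = 281200 / 36.458 = 7713.0 mol.
Step 1 gives a 4:1 ratio of HCl to Cl2, so n(Cl2) = 1928.2 mol.
In step 2 the Cl2:FeCl3 ratio is 3:2, so n(FeCl3) = 1285.5 mol.
Mass of FeCl3 = 1285.5 × 162.20 = 208510 g = 208.5 kg.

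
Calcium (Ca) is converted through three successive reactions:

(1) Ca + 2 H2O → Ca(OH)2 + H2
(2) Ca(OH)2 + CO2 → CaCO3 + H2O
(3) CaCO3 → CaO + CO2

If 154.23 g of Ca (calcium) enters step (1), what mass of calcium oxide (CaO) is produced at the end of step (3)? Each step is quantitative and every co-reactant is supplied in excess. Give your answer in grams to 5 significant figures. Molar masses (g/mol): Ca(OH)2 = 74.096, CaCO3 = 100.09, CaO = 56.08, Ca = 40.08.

215.80 g

n(Ca) = 154.23 / 40.08 = 3.84805 mol.
Reaction (1): Ca→Ca(OH)2 ratio 1:1 ⇒ n(Ca(OH)2) = 3.84805 mol.
Reaction (2): Ca(OH)2→CaCO3 ratio 1:1 ⇒ n(CaCO3) = 3.84805 mol.
Reaction (3): CaCO3→CaO ratio 1:1 ⇒ n(CaO) = 3.84805 mol.
Mass of CaO = 3.84805 × 56.08 = 215.799 g.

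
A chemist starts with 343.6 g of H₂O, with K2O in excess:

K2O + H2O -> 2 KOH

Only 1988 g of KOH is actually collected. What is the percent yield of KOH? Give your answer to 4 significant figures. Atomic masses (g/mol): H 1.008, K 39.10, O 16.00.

92.89 %

M(H2O) = 2(1.008) + 16.00 = 18.016 g/mol.
M(KOH) = 39.10 + 16.00 + 1.008 = 56.108 g/mol.
n(H2O) = 343.60 g / 18.016 g/mol = 19.072 mol.
From the equation the H2O:KOH mole ratio is 1:2, so n(KOH) = 19.072 × 2/1 = 38.144 mol.
Mass of KOH = 38.144 mol × 56.108 g/mol = 2140.2 g.
This is the theoretical yield. Percent yield = 1988 g / 2140.2 g × 100% = 92.890%.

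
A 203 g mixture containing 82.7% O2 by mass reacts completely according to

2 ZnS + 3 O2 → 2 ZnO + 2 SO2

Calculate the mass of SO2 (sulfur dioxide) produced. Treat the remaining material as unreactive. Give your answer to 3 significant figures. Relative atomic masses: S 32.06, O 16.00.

224 g

Mass of pure O2 = 203 g × 0.827 = 167.9 g.
M(O2) = 2(16.00) = 32.00 g/mol.
M(SO2) = 32.06 + 2(16.00) = 64.06 g/mol.
n(O2) = 167.9 g / 32.00 g/mol = 5.246 mol.
From the equation the O2:SO2 mole ratio is 3:2, so n(SO2) = 5.246 × 2/3 = 3.498 mol.
Mass of SO2 = 3.498 mol × 64.06 g/mol = 224.1 g.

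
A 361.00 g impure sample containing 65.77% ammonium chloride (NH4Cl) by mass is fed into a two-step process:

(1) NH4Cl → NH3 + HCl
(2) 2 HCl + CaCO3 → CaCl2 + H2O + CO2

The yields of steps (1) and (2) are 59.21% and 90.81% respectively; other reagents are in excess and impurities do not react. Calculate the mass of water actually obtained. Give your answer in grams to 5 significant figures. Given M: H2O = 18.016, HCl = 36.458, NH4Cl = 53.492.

21.498 g

Pure NH4Cl = 361.00 × 0.6577 = 237.430 g.
n(NH4Cl) = 237.430 / 53.492 = 4.43860 mol.
Step 1 (NH4Cl:HCl = 1:1): theoretical n(HCl) = 4.43860 mol; at 59.21% yield, n(HCl) = 2.62810 mol.
Step 2 (HCl:H2O = 2:1): theoretical n(H2O) = 1.31405 mol, so theoretical mass = 1.31405 × 18.016 = 23.6739 g.
At 90.81% yield, actual mass of H2O = 23.6739 × 0.9081 = 21.4983 g.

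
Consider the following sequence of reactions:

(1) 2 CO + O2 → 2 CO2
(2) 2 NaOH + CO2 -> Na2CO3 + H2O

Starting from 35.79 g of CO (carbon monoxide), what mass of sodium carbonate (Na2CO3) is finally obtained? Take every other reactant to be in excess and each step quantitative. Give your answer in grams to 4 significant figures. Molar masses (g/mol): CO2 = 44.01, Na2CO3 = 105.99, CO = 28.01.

n(CO) = 35.790 / 28.01 = 1.2778 mol.
Step 1 gives a 2:2 ratio of CO to CO2, so n(CO2) = 1.2778 mol.
In step 2 the CO2:Na2CO3 ratio is 1:1, so n(Na2CO3) = 1.2778 mol.
Mass of Na2CO3 = 1.2778 × 105.99 = 135.43 g.

135.4 g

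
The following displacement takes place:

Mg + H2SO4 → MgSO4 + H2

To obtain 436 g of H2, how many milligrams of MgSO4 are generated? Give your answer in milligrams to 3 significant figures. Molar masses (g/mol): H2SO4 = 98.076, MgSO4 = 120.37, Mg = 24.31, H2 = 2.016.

26000000 mg

n(H2) = 436.0 g / 2.016 g/mol = 216.3 mol.
From the equation the H2:MgSO4 mole ratio is 1:1, so n(MgSO4) = 216.3 × 1/1 = 216.3 mol.
Mass of MgSO4 = 216.3 mol × 120.37 g/mol = 26030 g.
Converting to mg: 26030 g = 26000000 mg.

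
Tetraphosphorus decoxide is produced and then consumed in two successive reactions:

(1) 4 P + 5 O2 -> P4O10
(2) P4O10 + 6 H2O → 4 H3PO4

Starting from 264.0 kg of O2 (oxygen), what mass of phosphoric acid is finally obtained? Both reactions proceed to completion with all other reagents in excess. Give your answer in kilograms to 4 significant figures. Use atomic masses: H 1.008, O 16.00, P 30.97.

M(O2) = 2(16.00) = 32.00 g/mol.
M(H3PO4) = 3(1.008) + 30.97 + 4(16.00) = 97.994 g/mol.
264.0 kg = 264000 g.
n(O2) = 264000 / 32.00 = 8250.0 mol.
Step 1 gives a 5:1 ratio of O2 to P4O10, so n(P4O10) = 1650.0 mol.
In step 2 the P4O10:H3PO4 ratio is 1:4, so n(H3PO4) = 6600.0 mol.
Mass of H3PO4 = 6600.0 × 97.994 = 646760 g = 646.8 kg.

646.8 kg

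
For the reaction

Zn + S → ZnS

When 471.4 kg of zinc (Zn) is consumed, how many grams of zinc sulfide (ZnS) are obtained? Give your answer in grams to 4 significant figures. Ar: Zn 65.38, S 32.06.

702600 g

M(Zn) = 65.38 g/mol.
M(ZnS) = 65.38 + 32.06 = 97.44 g/mol.
Convert: 471.4 kg = 471400 g.
n(Zn) = 471400 g / 65.38 g/mol = 7210.2 mol.
From the equation the Zn:ZnS mole ratio is 1:1, so n(ZnS) = 7210.2 × 1/1 = 7210.2 mol.
Mass of ZnS = 7210.2 mol × 97.44 g/mol = 702560 g.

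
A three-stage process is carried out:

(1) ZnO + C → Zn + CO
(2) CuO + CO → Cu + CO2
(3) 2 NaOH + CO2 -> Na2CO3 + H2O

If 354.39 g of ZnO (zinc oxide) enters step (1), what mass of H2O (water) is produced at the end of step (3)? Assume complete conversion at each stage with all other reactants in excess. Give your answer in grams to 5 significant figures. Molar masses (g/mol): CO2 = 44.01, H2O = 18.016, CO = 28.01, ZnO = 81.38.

n(ZnO) = 354.39 / 81.38 = 4.35476 mol.
Reaction (1): ZnO→CO ratio 1:1 ⇒ n(CO) = 4.35476 mol.
Reaction (2): CO→CO2 ratio 1:1 ⇒ n(CO2) = 4.35476 mol.
Reaction (3): CO2→H2O ratio 1:1 ⇒ n(H2O) = 4.35476 mol.
Mass of H2O = 4.35476 × 18.016 = 78.4553 g.

78.455 g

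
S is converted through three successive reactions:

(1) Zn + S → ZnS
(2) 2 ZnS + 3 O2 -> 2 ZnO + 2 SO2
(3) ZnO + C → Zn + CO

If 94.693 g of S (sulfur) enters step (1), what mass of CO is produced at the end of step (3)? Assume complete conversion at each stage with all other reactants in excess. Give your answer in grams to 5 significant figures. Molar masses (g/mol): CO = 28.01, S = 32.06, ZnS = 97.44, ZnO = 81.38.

82.731 g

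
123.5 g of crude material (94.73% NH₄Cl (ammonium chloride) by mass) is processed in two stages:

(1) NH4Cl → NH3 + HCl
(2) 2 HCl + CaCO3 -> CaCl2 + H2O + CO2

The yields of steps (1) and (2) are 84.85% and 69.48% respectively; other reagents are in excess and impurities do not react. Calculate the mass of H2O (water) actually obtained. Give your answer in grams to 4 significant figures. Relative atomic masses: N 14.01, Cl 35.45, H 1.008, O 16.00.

Pure NH4Cl = 123.5 × 0.9473 = 116.99 g.
M(NH4Cl) = 14.01 + 4(1.008) + 35.45 = 53.492 g/mol.
M(H2O) = 2(1.008) + 16.00 = 18.016 g/mol.
n(NH4Cl) = 116.99 / 53.492 = 2.1871 mol.
Step 1 (NH4Cl:HCl = 1:1): theoretical n(HCl) = 2.1871 mol; at 84.85% yield, n(HCl) = 1.8557 mol.
Step 2 (HCl:H2O = 2:1): theoretical n(H2O) = 0.92787 mol, so theoretical mass = 0.92787 × 18.016 = 16.717 g.
At 69.48% yield, actual mass of H2O = 16.717 × 0.6948 = 11.615 g.

11.61 g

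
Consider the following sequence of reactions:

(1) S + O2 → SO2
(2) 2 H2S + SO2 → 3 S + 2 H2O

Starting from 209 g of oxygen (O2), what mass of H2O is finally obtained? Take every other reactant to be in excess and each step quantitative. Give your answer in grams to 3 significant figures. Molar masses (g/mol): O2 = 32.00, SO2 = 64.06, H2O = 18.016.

n(O2) = 209.0 / 32.00 = 6.531 mol.
Step 1 gives a 1:1 ratio of O2 to SO2, so n(SO2) = 6.531 mol.
In step 2 the SO2:H2O ratio is 1:2, so n(H2O) = 13.06 mol.
Mass of H2O = 13.06 × 18.016 = 235.3 g.

235 g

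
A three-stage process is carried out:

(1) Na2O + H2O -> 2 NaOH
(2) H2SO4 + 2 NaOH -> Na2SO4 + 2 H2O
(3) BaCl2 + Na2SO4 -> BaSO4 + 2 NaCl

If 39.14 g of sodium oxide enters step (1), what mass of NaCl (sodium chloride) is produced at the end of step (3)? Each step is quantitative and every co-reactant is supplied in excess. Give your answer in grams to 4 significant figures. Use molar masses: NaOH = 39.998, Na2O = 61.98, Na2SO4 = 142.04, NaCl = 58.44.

73.81 g

n(Na2O) = 39.14 / 61.98 = 0.63149 mol.
Reaction (1): Na2O→NaOH ratio 1:2 ⇒ n(NaOH) = 1.2630 mol.
Reaction (2): NaOH→Na2SO4 ratio 2:1 ⇒ n(Na2SO4) = 0.63149 mol.
Reaction (3): Na2SO4→NaCl ratio 1:2 ⇒ n(NaCl) = 1.2630 mol.
Mass of NaCl = 1.2630 × 58.44 = 73.809 g.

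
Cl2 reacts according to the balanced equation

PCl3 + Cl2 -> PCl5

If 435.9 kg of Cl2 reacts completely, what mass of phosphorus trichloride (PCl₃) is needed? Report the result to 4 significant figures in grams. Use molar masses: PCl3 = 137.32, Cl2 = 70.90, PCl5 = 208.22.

844300 g

Convert: 435.9 kg = 435900 g.
n(Cl2) = 435900 g / 70.90 g/mol = 6148.1 mol.
From the equation the Cl2:PCl3 mole ratio is 1:1, so n(PCl3) = 6148.1 × 1/1 = 6148.1 mol.
Mass of PCl3 = 6148.1 mol × 137.32 g/mol = 844260 g.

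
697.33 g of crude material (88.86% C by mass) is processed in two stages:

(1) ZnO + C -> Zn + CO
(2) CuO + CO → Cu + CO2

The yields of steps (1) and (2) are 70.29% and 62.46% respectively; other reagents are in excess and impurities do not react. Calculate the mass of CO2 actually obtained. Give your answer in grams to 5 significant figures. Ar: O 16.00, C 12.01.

Pure C = 697.33 × 0.8886 = 619.647 g.
M(C) = 12.01 g/mol.
M(CO2) = 12.01 + 2(16.00) = 44.01 g/mol.
n(C) = 619.647 / 12.01 = 51.5943 mol.
Step 1 (C:CO = 1:1): theoretical n(CO) = 51.5943 mol; at 70.29% yield, n(CO) = 36.2656 mol.
Step 2 (CO:CO2 = 1:1): theoretical n(CO2) = 36.2656 mol, so theoretical mass = 36.2656 × 44.01 = 1596.05 g.
At 62.46% yield, actual mass of CO2 = 1596.05 × 0.6246 = 996.893 g.

996.89 g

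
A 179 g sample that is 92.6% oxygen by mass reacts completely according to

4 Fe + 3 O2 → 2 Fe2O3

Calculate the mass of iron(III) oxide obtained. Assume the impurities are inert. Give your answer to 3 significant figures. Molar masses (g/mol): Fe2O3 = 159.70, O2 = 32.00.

Mass of pure O2 = 179 g × 0.926 = 165.8 g.
n(O2) = 165.8 g / 32.00 g/mol = 5.180 mol.
From the equation the O2:Fe2O3 mole ratio is 3:2, so n(Fe2O3) = 5.180 × 2/3 = 3.453 mol.
Mass of Fe2O3 = 3.453 mol × 159.70 g/mol = 551.5 g.

551 g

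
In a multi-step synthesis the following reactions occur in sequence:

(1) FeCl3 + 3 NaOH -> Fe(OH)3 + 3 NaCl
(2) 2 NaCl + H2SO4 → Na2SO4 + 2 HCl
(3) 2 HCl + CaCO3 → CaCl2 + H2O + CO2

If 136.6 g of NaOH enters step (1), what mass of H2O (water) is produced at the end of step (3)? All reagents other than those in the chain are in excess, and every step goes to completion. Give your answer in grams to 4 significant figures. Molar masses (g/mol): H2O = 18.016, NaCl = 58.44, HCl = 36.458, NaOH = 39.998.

30.76 g

n(NaOH) = 136.6 / 39.998 = 3.4152 mol.
Reaction (1): NaOH→NaCl ratio 3:3 ⇒ n(NaCl) = 3.4152 mol.
Reaction (2): NaCl→HCl ratio 2:2 ⇒ n(HCl) = 3.4152 mol.
Reaction (3): HCl→H2O ratio 2:1 ⇒ n(H2O) = 1.7076 mol.
Mass of H2O = 1.7076 × 18.016 = 30.764 g.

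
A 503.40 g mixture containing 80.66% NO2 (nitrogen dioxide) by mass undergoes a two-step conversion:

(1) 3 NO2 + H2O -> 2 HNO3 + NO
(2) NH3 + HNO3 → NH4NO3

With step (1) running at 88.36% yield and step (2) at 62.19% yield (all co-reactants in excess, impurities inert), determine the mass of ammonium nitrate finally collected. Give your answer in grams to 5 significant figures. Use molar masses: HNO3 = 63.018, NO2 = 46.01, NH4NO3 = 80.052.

258.81 g

Pure NO2 = 503.40 × 0.8066 = 406.042 g.
n(NO2) = 406.042 / 46.01 = 8.82509 mol.
Step 1 (NO2:HNO3 = 3:2): theoretical n(HNO3) = 5.88339 mol; at 88.36% yield, n(HNO3) = 5.19857 mol.
Step 2 (HNO3:NH4NO3 = 1:1): theoretical n(NH4NO3) = 5.19857 mol, so theoretical mass = 5.19857 × 80.052 = 416.156 g.
At 62.19% yield, actual mass of NH4NO3 = 416.156 × 0.6219 = 258.807 g.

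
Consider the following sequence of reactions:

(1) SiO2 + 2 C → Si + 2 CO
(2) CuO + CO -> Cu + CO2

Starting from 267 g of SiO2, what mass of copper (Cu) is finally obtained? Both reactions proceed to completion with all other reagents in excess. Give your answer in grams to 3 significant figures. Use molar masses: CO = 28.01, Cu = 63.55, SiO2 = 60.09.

565 g

n(SiO2) = 267.0 / 60.09 = 4.443 mol.
Step 1 gives a 1:2 ratio of SiO2 to CO, so n(CO) = 8.887 mol.
In step 2 the CO:Cu ratio is 1:1, so n(Cu) = 8.887 mol.
Mass of Cu = 8.887 × 63.55 = 564.7 g.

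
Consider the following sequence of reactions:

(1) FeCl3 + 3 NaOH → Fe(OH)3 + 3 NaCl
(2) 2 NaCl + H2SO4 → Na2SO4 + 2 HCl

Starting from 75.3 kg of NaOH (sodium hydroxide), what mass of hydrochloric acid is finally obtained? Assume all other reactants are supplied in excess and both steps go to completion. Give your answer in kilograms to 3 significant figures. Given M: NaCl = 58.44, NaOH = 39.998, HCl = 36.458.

75.3 kg = 75300 g.
n(NaOH) = 75300 / 39.998 = 1883 mol.
Step 1 gives a 3:3 ratio of NaOH to NaCl, so n(NaCl) = 1883 mol.
In step 2 the NaCl:HCl ratio is 2:2, so n(HCl) = 1883 mol.
Mass of HCl = 1883 × 36.458 = 68640 g = 68.6 kg.

68.6 kg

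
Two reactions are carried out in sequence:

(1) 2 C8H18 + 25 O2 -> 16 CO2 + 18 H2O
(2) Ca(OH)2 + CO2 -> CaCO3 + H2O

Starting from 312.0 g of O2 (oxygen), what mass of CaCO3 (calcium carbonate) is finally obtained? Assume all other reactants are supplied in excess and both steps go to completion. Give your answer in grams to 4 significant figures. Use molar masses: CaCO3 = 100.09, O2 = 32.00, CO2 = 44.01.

624.6 g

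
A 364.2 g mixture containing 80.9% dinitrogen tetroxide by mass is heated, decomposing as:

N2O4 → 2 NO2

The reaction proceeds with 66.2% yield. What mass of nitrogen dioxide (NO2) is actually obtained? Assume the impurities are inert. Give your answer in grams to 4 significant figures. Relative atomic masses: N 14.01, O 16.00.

Pure N2O4 available = 364.2 g × 0.809 = 294.64 g.
M(N2O4) = 2(14.01) + 4(16.00) = 92.02 g/mol.
M(NO2) = 14.01 + 2(16.00) = 46.01 g/mol.
n(N2O4) = 294.64 g / 92.02 g/mol = 3.2019 mol.
From the equation the N2O4:NO2 mole ratio is 1:2, so n(NO2) = 3.2019 × 2/1 = 6.4038 mol.
Mass of NO2 = 6.4038 mol × 46.01 g/mol = 294.64 g.
Actual mass collected = 294.64 g × 0.662 = 195.05 g.

195.1 g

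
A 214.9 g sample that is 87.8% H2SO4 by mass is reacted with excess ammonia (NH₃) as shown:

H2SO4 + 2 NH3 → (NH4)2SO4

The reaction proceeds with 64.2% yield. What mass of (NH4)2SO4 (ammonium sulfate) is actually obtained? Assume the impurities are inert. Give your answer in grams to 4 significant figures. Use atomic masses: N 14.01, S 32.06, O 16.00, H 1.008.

163.2 g

Pure H2SO4 available = 214.9 g × 0.878 = 188.68 g.
M(H2SO4) = 2(1.008) + 32.06 + 4(16.00) = 98.076 g/mol.
M((NH4)2SO4) = 2(14.01) + 8(1.008) + 32.06 + 4(16.00) = 132.144 g/mol.
n(H2SO4) = 188.68 g / 98.076 g/mol = 1.9238 mol.
From the equation the H2SO4:(NH4)2SO4 mole ratio is 1:1, so n((NH4)2SO4) = 1.9238 × 1/1 = 1.9238 mol.
Mass of (NH4)2SO4 = 1.9238 mol × 132.144 g/mol = 254.22 g.
Actual mass collected = 254.22 g × 0.642 = 163.21 g.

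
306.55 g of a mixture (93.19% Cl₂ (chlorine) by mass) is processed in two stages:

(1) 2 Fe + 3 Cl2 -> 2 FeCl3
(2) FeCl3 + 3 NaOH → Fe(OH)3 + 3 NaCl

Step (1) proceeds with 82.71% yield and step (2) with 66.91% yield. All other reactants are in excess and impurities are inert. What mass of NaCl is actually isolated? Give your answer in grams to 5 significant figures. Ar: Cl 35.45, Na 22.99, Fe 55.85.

260.62 g

Pure Cl2 = 306.55 × 0.9319 = 285.674 g.
M(Cl2) = 2(35.45) = 70.90 g/mol.
M(NaCl) = 22.99 + 35.45 = 58.44 g/mol.
n(Cl2) = 285.674 / 70.90 = 4.02925 mol.
Step 1 (Cl2:FeCl3 = 3:2): theoretical n(FeCl3) = 2.68617 mol; at 82.71% yield, n(FeCl3) = 2.22173 mol.
Step 2 (FeCl3:NaCl = 1:3): theoretical n(NaCl) = 6.66519 mol, so theoretical mass = 6.66519 × 58.44 = 389.514 g.
At 66.91% yield, actual mass of NaCl = 389.514 × 0.6691 = 260.624 g.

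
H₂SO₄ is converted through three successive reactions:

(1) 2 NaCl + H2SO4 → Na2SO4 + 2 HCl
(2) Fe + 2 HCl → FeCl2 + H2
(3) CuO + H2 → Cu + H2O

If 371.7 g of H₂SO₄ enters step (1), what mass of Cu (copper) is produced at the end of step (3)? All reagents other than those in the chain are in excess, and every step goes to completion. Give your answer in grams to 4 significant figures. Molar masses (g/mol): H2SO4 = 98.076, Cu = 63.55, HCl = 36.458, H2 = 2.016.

n(H2SO4) = 371.7 / 98.076 = 3.7899 mol.
Reaction (1): H2SO4→HCl ratio 1:2 ⇒ n(HCl) = 7.5798 mol.
Reaction (2): HCl→H2 ratio 2:1 ⇒ n(H2) = 3.7899 mol.
Reaction (3): H2→Cu ratio 1:1 ⇒ n(Cu) = 3.7899 mol.
Mass of Cu = 3.7899 × 63.55 = 240.85 g.

240.8 g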